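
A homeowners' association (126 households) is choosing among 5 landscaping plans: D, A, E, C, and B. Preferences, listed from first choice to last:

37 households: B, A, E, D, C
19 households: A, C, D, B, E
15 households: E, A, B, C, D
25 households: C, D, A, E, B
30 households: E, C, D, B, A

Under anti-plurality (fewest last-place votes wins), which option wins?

D

Last-place votes: D 15, A 30, E 19, C 37, B 25.
D is ranked last by the fewest voters, so D wins.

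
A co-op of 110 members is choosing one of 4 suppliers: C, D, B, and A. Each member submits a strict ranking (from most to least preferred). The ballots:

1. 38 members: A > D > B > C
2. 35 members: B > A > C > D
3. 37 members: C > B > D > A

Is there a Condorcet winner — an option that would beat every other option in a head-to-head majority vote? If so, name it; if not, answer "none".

B

B vs C: 73–37 for B.
B vs D: 72–38 for B.
B vs A: 72–38 for B.
B beats every other option head-to-head.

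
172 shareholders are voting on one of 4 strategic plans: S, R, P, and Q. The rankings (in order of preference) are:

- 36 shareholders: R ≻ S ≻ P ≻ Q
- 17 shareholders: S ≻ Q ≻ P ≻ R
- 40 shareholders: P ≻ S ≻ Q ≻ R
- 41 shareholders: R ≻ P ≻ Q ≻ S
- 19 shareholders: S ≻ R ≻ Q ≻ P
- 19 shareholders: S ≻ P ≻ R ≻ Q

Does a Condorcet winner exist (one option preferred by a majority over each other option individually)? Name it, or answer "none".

S vs R: 95–77 for S.
S vs P: 91–81 for S.
S vs Q: 131–41 for S.
S beats every other option head-to-head.

S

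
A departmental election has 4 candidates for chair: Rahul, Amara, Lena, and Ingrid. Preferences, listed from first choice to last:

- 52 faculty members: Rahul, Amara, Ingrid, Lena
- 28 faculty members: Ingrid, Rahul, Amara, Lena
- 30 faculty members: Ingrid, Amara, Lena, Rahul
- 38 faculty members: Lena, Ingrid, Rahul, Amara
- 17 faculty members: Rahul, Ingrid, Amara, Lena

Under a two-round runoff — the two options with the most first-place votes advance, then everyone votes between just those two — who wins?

Round 1 first-place votes: Rahul 69, Amara 0, Lena 38, Ingrid 58.
Rahul and Ingrid advance.
Runoff: Rahul is preferred to Ingrid by 69 voters; Ingrid by 96.
Ingrid wins the runoff.

Ingrid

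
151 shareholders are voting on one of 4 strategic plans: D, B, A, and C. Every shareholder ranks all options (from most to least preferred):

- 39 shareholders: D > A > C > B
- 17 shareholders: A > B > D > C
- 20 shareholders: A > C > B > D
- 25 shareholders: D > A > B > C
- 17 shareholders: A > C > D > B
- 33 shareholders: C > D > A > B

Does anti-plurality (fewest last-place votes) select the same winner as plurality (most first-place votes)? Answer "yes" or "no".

Anti-plurality — last-place votes: D 20, B 89, A 0, C 42. Winner: A.
Plurality — first-place votes: D 64, B 0, A 54, C 33. Winner: D.
The two methods disagree.

no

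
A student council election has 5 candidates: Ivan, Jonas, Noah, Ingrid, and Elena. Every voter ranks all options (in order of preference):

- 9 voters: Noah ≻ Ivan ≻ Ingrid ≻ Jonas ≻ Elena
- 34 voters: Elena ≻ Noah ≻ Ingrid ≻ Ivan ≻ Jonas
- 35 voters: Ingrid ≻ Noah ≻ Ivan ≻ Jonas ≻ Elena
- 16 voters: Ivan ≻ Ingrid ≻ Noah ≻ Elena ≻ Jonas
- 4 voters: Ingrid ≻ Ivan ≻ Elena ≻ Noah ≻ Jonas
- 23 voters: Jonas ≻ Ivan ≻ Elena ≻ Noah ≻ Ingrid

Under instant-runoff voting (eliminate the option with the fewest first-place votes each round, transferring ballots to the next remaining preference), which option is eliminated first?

Noah

Round 1: Ivan 16, Jonas 23, Noah 9, Ingrid 39, Elena 34. Eliminate Noah.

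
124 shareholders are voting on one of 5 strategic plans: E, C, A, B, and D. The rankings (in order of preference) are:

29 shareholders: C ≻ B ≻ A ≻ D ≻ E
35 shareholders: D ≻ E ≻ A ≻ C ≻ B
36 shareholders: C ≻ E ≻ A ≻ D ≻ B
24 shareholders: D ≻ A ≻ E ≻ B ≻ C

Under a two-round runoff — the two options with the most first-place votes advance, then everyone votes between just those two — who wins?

C

Round 1 first-place votes: E 0, C 65, A 0, B 0, D 59.
C and D advance.
Runoff: C is preferred to D by 65 voters; D by 59.
C wins the runoff.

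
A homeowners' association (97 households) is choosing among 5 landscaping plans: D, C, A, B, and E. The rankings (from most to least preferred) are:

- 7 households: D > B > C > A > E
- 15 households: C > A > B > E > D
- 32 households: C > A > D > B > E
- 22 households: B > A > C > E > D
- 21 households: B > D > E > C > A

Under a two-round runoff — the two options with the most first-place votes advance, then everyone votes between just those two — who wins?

B

Round 1 first-place votes: D 7, C 47, A 0, B 43, E 0.
C and B advance.
Runoff: C is preferred to B by 47 voters; B by 50.
B wins the runoff.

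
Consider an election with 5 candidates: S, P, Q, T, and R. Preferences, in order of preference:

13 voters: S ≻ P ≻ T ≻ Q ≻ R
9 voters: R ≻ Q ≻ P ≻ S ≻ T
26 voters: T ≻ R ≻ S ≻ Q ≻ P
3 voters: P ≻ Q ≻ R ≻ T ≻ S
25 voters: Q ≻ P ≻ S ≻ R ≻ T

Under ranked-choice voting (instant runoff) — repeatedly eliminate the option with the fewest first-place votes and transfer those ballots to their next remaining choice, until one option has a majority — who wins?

Round 1: S 13, P 3, Q 25, T 26, R 9. Eliminate P.
Round 2: S 13, Q 28, T 26, R 9. Eliminate R.
Round 3: S 13, Q 37, T 26. Eliminate S.
Round 4: Q 37, T 39. T has a majority.

T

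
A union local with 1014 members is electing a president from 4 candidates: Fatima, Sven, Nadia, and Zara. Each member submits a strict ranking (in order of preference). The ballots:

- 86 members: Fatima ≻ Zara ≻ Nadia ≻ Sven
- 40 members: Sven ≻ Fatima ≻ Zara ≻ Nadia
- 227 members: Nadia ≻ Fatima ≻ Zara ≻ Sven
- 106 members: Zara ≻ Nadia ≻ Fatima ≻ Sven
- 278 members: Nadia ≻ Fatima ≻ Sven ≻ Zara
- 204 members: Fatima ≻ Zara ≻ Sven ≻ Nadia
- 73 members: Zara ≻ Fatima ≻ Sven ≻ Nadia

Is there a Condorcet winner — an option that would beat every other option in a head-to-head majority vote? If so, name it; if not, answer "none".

Checking pairwise contests:
Nadia beats Fatima 611–403.
Fatima beats Sven 974–40.
Zara beats Nadia 509–505.
Fatima beats Zara 835–179.
Every option loses at least one head-to-head, so there is no Condorcet winner.

none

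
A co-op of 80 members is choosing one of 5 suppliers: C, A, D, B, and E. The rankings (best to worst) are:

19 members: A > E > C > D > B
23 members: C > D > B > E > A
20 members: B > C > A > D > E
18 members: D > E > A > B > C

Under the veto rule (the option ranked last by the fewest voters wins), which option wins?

Last-place votes: C 18, A 23, D 0, B 19, E 20.
D is ranked last by the fewest voters, so D wins.

D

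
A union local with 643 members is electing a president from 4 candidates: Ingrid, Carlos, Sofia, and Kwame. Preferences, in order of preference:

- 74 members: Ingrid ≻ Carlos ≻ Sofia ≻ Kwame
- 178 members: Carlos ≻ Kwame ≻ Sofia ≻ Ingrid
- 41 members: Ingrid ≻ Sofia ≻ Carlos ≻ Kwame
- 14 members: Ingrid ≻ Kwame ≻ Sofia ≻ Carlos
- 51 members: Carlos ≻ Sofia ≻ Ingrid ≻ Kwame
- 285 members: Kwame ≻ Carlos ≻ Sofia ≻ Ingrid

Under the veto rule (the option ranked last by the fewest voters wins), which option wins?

Sofia

Last-place votes: Ingrid 463, Carlos 14, Sofia 0, Kwame 166.
Sofia is ranked last by the fewest voters, so Sofia wins.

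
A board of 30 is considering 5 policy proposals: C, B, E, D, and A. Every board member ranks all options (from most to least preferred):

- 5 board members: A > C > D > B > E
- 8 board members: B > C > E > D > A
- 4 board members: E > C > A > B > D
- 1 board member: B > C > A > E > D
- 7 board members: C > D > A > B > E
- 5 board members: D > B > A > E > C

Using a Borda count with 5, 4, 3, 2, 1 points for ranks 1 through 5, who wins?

C

C: 5·4 + 8·4 + 4·4 + 1·4 + 7·5 + 5·1 = 112
B: 5·2 + 8·5 + 4·2 + 1·5 + 7·2 + 5·4 = 97
E: 5·1 + 8·3 + 4·5 + 1·2 + 7·1 + 5·2 = 68
D: 5·3 + 8·2 + 4·1 + 1·1 + 7·4 + 5·5 = 89
A: 5·5 + 8·1 + 4·3 + 1·3 + 7·3 + 5·3 = 84
C has the highest Borda score (112).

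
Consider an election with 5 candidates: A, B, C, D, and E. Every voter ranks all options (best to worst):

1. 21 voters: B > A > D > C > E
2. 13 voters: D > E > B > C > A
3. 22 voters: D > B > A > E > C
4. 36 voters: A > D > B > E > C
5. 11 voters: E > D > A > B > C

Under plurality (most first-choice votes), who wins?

First-place votes: A 36, B 21, C 0, D 35, E 11.
A has the most first-place votes.

A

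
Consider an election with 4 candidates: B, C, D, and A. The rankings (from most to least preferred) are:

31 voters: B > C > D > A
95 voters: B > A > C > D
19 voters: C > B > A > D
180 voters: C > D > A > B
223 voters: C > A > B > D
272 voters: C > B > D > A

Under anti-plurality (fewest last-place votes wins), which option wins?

C

Last-place votes: B 180, C 0, D 337, A 303.
C is ranked last by the fewest voters, so C wins.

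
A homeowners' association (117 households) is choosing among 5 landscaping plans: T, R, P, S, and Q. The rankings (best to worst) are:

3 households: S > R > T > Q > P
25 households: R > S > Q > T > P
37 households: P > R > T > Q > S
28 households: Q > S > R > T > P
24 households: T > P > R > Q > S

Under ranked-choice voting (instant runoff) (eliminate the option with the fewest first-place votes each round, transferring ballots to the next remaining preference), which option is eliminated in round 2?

Round 1: T 24, R 25, P 37, S 3, Q 28. Eliminate S.
Round 2: T 24, R 28, P 37, Q 28. Eliminate T.

T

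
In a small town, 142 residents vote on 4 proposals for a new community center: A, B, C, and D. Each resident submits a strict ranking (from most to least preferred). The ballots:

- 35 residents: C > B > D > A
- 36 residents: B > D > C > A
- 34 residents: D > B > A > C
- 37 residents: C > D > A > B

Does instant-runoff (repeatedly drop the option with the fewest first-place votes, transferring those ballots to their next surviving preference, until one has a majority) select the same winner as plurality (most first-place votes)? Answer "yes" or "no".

yes

Instant-runoff — R1 A 0, B 36, C 72, D 34 (C winner). Winner: C.
Plurality — first-place votes: A 0, B 36, C 72, D 34. Winner: C.
The two methods agree.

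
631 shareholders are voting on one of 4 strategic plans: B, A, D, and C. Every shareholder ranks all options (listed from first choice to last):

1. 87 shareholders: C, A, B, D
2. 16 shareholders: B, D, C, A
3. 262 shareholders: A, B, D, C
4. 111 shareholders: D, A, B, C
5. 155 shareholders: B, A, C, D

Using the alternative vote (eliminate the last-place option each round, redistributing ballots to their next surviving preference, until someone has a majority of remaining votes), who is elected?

Round 1: B 171, A 262, D 111, C 87. Eliminate C.
Round 2: B 171, A 349, D 111. A has a majority.

A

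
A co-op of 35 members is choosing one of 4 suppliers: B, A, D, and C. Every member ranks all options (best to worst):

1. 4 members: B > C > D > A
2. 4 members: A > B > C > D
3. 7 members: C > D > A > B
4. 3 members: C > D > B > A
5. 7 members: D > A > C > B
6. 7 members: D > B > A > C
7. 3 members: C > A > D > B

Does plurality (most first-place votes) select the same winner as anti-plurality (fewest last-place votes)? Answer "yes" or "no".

Plurality — first-place votes: B 4, A 4, D 14, C 13. Winner: D.
Anti-plurality — last-place votes: B 17, A 7, D 4, C 7. Winner: D.
The two methods agree.

yes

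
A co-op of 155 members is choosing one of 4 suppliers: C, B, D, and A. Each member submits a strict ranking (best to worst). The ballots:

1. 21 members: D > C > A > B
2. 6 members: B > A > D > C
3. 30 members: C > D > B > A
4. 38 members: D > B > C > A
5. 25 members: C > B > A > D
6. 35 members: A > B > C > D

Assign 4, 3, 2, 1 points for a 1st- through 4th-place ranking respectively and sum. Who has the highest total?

C: 21·3 + 6·1 + 30·4 + 38·2 + 25·4 + 35·2 = 435
B: 21·1 + 6·4 + 30·2 + 38·3 + 25·3 + 35·3 = 399
D: 21·4 + 6·2 + 30·3 + 38·4 + 25·1 + 35·1 = 398
A: 21·2 + 6·3 + 30·1 + 38·1 + 25·2 + 35·4 = 318
C has the highest Borda score (435).

C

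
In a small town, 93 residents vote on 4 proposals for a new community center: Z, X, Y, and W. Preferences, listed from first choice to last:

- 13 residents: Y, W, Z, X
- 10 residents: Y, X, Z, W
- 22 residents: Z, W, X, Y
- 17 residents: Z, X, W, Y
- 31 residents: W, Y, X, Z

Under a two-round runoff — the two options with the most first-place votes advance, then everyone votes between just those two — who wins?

Round 1 first-place votes: Z 39, X 0, Y 23, W 31.
Z and W advance.
Runoff: Z is preferred to W by 49 voters; W by 44.
Z wins the runoff.

Z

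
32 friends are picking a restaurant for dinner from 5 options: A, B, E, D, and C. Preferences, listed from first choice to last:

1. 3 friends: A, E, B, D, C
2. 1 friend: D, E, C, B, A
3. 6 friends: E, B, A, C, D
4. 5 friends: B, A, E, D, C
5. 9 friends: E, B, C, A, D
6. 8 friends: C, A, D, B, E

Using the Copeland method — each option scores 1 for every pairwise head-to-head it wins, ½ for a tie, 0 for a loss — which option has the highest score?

A: beats D; ties E; loses to B and C → score 1.5.
B: beats A, D, and C; loses to E → score 3.
E: beats B, D, and C; ties A → score 3.5.
D: loses to A, B, E, and C → score 0.
C: beats A and D; loses to B and E → score 2.
E has the best pairwise record.

E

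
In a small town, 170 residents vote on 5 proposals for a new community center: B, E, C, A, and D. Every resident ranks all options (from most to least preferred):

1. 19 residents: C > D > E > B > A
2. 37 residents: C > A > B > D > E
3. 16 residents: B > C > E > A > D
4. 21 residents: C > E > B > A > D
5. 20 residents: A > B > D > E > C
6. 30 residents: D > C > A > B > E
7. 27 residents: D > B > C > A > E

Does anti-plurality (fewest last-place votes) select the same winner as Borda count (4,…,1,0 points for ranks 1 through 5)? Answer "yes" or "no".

no

Anti-plurality — last-place votes: B 0, E 94, C 20, A 19, D 37. Winner: B.
Borda — scores: B 370, E 153, C 500, A 315, D 362. Winner: C.
The two methods disagree.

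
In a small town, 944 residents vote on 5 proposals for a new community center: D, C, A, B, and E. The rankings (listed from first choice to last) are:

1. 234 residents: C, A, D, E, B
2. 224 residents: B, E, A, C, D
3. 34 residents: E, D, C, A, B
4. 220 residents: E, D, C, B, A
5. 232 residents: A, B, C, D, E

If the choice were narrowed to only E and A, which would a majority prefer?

E

Voters preferring E to A: 478; preferring A to E: 466.
E wins the head-to-head.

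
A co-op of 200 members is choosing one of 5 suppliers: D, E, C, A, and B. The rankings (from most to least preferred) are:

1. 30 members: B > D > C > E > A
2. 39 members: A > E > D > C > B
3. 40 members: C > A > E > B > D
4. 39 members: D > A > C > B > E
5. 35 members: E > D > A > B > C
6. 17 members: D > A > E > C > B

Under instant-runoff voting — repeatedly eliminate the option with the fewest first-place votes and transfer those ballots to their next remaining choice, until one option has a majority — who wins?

Round 1: D 56, E 35, C 40, A 39, B 30. Eliminate B.
Round 2: D 86, E 35, C 40, A 39. Eliminate E.
Round 3: D 121, C 40, A 39. D has a majority.

D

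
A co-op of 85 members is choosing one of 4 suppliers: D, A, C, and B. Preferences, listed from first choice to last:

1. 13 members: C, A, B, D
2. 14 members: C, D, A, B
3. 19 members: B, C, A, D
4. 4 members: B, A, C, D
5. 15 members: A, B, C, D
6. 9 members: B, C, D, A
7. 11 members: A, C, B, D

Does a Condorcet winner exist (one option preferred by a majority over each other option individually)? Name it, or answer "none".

Checking pairwise contests:
A beats D 62–23.
C beats A 55–30.
B beats C 47–38.
A beats B 53–32.
Every option loses at least one head-to-head, so there is no Condorcet winner.

none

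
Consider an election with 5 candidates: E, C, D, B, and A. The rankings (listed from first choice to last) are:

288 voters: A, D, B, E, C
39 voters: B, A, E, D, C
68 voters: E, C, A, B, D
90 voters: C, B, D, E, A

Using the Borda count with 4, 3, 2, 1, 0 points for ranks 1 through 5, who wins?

A

E: 288·1 + 39·2 + 68·4 + 90·1 = 728
C: 288·0 + 39·0 + 68·3 + 90·4 = 564
D: 288·3 + 39·1 + 68·0 + 90·2 = 1083
B: 288·2 + 39·4 + 68·1 + 90·3 = 1070
A: 288·4 + 39·3 + 68·2 + 90·0 = 1405
A has the highest Borda score (1405).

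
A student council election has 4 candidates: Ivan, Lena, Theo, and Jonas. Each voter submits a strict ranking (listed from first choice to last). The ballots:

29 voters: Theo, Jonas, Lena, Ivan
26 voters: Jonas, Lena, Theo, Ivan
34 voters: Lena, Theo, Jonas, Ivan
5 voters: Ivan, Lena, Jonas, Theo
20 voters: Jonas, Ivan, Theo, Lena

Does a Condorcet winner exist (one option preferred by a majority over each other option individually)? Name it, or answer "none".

Checking pairwise contests:
Lena beats Ivan 89–25.
Jonas beats Lena 75–39.
Lena beats Theo 65–49.
Theo beats Jonas 63–51.
Every option loses at least one head-to-head, so there is no Condorcet winner.

none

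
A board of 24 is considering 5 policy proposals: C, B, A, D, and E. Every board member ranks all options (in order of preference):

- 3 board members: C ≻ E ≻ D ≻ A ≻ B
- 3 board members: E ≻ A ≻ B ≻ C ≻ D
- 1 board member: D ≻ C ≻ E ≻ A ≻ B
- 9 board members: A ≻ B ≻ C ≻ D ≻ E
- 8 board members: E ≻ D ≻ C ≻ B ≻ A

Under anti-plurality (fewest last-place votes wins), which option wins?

Last-place votes: C 0, B 4, A 8, D 3, E 9.
C is ranked last by the fewest voters, so C wins.

C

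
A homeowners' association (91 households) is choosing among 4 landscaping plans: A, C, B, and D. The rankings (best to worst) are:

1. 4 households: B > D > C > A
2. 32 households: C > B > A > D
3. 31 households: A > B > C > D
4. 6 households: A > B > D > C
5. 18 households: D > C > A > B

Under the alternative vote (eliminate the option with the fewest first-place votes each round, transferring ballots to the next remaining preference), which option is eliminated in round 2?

Round 1: A 37, C 32, B 4, D 18. Eliminate B.
Round 2: A 37, C 32, D 22. Eliminate D.

D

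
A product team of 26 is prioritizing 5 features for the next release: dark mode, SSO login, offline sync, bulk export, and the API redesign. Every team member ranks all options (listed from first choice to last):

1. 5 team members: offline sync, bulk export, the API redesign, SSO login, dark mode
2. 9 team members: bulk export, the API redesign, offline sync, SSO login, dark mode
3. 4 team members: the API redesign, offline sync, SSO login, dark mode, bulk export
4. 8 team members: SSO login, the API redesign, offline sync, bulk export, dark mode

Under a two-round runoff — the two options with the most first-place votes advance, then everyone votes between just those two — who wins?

bulk export

Round 1 first-place votes: dark mode 0, SSO login 8, offline sync 5, bulk export 9, the API redesign 4.
bulk export and SSO login advance.
Runoff: bulk export is preferred to SSO login by 14 voters; SSO login by 12.
bulk export wins the runoff.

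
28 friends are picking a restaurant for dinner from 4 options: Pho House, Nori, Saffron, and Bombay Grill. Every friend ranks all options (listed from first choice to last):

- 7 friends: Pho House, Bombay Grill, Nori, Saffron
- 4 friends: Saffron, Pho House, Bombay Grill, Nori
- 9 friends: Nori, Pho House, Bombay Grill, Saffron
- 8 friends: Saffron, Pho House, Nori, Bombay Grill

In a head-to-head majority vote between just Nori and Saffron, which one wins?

Nori

Voters preferring Nori to Saffron: 16; preferring Saffron to Nori: 12.
Nori wins the head-to-head.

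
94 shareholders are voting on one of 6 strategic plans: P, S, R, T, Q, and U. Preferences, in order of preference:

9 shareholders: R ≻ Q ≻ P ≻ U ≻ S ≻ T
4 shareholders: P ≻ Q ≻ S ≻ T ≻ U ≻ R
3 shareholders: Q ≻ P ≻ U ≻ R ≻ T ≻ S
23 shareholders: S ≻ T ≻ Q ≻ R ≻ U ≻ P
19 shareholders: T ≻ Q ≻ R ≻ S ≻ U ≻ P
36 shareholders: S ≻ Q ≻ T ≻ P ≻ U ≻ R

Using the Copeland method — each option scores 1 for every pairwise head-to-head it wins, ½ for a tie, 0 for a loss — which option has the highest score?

S

P: beats U; loses to S, R, T, and Q → score 1.
S: beats P, R, T, Q, and U → score 5.
R: beats P and U; loses to S, T, and Q → score 2.
T: beats P, R, and U; loses to S and Q → score 3.
Q: beats P, R, T, and U; loses to S → score 4.
U: loses to P, S, R, T, and Q → score 0.
S has the best pairwise record.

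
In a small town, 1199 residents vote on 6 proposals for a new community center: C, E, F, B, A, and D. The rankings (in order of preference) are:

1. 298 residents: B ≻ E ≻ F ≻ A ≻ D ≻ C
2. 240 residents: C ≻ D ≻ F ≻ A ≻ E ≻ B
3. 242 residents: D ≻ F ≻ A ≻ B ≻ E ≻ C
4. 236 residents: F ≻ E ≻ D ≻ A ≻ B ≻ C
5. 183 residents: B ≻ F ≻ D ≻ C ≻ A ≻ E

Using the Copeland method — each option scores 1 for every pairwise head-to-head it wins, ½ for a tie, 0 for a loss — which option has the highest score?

F

C: loses to E, F, B, A, and D → score 0.
E: beats C; loses to F, B, A, and D → score 1.
F: beats C, E, B, A, and D → score 5.
B: beats C and E; loses to F, A, and D → score 2.
A: beats C, E, and B; loses to F and D → score 3.
D: beats C, E, B, and A; loses to F → score 4.
F has the best pairwise record.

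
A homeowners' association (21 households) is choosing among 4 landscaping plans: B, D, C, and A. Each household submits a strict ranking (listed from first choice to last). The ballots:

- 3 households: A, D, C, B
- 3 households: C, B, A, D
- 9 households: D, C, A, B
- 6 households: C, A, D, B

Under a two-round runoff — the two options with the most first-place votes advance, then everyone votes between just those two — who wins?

Round 1 first-place votes: B 0, D 9, C 9, A 3.
C and D advance.
Runoff: C is preferred to D by 9 voters; D by 12.
D wins the runoff.

D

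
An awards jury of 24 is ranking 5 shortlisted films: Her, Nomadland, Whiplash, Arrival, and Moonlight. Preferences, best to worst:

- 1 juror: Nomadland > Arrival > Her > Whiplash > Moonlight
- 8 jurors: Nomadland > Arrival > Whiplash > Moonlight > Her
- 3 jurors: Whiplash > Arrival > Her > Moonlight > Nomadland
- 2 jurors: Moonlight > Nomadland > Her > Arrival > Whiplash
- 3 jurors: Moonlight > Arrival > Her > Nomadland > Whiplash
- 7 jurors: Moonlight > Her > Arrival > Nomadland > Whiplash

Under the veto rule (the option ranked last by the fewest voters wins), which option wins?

Last-place votes: Her 8, Nomadland 3, Whiplash 12, Arrival 0, Moonlight 1.
Arrival is ranked last by the fewest voters, so Arrival wins.

Arrival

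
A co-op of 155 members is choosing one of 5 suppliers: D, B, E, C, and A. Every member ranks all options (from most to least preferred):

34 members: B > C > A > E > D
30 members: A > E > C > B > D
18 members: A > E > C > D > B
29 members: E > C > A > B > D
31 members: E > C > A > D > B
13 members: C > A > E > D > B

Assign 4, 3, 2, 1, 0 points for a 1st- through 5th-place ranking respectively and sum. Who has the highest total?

D: 34·0 + 30·0 + 18·1 + 29·0 + 31·1 + 13·1 = 62
B: 34·4 + 30·1 + 18·0 + 29·1 + 31·0 + 13·0 = 195
E: 34·1 + 30·3 + 18·3 + 29·4 + 31·4 + 13·2 = 444
C: 34·3 + 30·2 + 18·2 + 29·3 + 31·3 + 13·4 = 430
A: 34·2 + 30·4 + 18·4 + 29·2 + 31·2 + 13·3 = 419
E has the highest Borda score (444).

E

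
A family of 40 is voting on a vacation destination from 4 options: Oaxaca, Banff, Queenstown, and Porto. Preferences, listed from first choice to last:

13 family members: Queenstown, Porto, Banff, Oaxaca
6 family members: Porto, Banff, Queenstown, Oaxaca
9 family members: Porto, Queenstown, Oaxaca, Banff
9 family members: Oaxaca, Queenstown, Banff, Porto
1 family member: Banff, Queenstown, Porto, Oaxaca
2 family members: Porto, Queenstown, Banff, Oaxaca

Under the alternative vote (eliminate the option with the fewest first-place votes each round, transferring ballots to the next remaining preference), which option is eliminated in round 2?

Round 1: Oaxaca 9, Banff 1, Queenstown 13, Porto 17. Eliminate Banff.
Round 2: Oaxaca 9, Queenstown 14, Porto 17. Eliminate Oaxaca.

Oaxaca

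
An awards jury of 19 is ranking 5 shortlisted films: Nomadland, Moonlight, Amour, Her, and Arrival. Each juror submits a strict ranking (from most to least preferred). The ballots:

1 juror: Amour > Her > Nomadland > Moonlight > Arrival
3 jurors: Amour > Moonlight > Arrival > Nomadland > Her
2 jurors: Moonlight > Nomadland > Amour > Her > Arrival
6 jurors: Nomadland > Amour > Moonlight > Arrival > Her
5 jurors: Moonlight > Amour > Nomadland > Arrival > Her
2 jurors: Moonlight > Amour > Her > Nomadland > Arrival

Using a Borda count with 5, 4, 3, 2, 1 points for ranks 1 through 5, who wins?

Nomadland: 1·3 + 3·2 + 2·4 + 6·5 + 5·3 + 2·2 = 66
Moonlight: 1·2 + 3·4 + 2·5 + 6·3 + 5·5 + 2·5 = 77
Amour: 1·5 + 3·5 + 2·3 + 6·4 + 5·4 + 2·4 = 78
Her: 1·4 + 3·1 + 2·2 + 6·1 + 5·1 + 2·3 = 28
Arrival: 1·1 + 3·3 + 2·1 + 6·2 + 5·2 + 2·1 = 36
Amour has the highest Borda score (78).

Amour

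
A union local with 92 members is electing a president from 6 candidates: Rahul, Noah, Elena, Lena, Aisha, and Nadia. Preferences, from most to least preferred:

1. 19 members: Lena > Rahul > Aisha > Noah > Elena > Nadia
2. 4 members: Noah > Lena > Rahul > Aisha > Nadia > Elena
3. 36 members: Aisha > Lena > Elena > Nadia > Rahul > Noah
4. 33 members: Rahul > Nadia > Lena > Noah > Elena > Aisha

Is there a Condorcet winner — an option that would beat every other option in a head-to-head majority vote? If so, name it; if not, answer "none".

Lena

Lena vs Rahul: 59–33 for Lena.
Lena vs Noah: 88–4 for Lena.
Lena vs Elena: 92–0 for Lena.
Lena vs Aisha: 56–36 for Lena.
Lena vs Nadia: 59–33 for Lena.
Lena beats every other option head-to-head.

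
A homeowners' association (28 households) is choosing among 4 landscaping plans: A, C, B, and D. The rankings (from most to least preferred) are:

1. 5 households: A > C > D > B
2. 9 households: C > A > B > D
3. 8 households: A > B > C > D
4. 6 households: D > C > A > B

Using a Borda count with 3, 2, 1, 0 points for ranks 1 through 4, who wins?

A

A: 5·3 + 9·2 + 8·3 + 6·1 = 63
C: 5·2 + 9·3 + 8·1 + 6·2 = 57
B: 5·0 + 9·1 + 8·2 + 6·0 = 25
D: 5·1 + 9·0 + 8·0 + 6·3 = 23
A has the highest Borda score (63).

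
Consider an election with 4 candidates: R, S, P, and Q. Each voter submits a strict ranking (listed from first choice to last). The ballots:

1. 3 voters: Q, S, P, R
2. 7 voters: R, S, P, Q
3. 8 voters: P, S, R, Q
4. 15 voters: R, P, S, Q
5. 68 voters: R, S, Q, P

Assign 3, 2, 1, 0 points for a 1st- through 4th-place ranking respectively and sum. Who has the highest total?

R: 3·0 + 7·3 + 8·1 + 15·3 + 68·3 = 278
S: 3·2 + 7·2 + 8·2 + 15·1 + 68·2 = 187
P: 3·1 + 7·1 + 8·3 + 15·2 + 68·0 = 64
Q: 3·3 + 7·0 + 8·0 + 15·0 + 68·1 = 77
R has the highest Borda score (278).

R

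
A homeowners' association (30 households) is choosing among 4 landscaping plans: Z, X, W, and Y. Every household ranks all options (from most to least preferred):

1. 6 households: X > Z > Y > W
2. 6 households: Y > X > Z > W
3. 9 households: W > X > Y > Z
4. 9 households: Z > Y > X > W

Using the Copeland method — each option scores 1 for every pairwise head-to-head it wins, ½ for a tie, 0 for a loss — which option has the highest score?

Z: beats W; ties Y; loses to X → score 1.5.
X: beats Z and W; ties Y → score 2.5.
W: loses to Z, X, and Y → score 0.
Y: beats W; ties Z and X → score 2.
X has the best pairwise record.

X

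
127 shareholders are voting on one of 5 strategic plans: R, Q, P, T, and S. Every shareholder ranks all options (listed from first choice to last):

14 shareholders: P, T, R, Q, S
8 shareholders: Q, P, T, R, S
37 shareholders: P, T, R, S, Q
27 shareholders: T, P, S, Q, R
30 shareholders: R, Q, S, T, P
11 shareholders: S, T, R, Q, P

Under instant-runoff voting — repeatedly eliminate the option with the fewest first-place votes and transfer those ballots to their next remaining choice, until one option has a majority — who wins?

T

Round 1: R 30, Q 8, P 51, T 27, S 11. Eliminate Q.
Round 2: R 30, P 59, T 27, S 11. Eliminate S.
Round 3: R 30, P 59, T 38. Eliminate R.
Round 4: P 59, T 68. T has a majority.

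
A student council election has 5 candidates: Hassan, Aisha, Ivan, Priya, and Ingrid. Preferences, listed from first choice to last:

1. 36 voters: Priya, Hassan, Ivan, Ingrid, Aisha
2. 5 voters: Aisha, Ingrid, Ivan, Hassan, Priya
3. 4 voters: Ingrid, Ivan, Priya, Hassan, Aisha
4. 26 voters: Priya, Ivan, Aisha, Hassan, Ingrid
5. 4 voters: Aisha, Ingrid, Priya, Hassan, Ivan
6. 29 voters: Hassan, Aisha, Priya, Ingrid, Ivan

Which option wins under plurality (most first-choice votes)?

First-place votes: Hassan 29, Aisha 9, Ivan 0, Priya 62, Ingrid 4.
Priya has the most first-place votes.

Priya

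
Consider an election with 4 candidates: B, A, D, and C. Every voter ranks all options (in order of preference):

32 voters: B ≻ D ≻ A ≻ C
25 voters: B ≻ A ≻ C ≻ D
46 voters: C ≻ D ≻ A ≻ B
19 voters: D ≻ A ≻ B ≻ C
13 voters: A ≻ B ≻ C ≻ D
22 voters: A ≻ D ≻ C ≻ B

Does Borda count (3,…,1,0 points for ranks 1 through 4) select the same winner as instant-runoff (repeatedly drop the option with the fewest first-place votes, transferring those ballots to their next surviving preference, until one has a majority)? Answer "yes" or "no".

yes

Borda — scores: B 216, A 271, D 257, C 198. Winner: A.
Instant-runoff — R1 B 57, A 35, D 19, C 46 (D out); R2 B 57, A 54, C 46 (C out); R3 B 57, A 100 (A winner). Winner: A.
The two methods agree.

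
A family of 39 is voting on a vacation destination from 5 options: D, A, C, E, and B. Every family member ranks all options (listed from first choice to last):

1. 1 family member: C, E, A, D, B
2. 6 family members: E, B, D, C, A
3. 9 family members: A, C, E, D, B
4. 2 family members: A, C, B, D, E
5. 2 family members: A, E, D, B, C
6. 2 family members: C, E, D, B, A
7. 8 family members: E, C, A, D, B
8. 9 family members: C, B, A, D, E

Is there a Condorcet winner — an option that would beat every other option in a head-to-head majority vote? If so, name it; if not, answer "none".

C

C vs D: 31–8 for C.
C vs A: 26–13 for C.
C vs E: 23–16 for C.
C vs B: 31–8 for C.
C beats every other option head-to-head.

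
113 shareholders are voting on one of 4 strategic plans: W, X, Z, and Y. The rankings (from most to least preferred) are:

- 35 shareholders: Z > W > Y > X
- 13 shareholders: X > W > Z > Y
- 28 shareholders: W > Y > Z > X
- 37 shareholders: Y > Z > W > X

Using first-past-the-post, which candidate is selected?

First-place votes: W 28, X 13, Z 35, Y 37.
Y has the most first-place votes.

Y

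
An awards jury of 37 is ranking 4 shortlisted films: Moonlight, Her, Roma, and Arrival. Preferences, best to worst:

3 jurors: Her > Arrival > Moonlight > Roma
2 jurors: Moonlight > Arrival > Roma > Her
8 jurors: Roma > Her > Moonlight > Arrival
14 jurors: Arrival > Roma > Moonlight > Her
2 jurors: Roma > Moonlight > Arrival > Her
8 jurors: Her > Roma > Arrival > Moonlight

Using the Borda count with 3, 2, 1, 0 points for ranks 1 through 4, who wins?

Moonlight: 3·1 + 2·3 + 8·1 + 14·1 + 2·2 + 8·0 = 35
Her: 3·3 + 2·0 + 8·2 + 14·0 + 2·0 + 8·3 = 49
Roma: 3·0 + 2·1 + 8·3 + 14·2 + 2·3 + 8·2 = 76
Arrival: 3·2 + 2·2 + 8·0 + 14·3 + 2·1 + 8·1 = 62
Roma has the highest Borda score (76).

Roma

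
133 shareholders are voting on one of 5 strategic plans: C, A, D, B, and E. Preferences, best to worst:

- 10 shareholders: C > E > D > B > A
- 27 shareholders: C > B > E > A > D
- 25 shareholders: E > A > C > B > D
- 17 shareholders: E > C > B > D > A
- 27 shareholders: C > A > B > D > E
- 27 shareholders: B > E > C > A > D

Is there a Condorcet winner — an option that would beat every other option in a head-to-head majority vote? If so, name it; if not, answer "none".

Checking pairwise contests:
E beats C 69–64.
C beats A 108–25.
C beats D 133–0.
C beats B 106–27.
B beats E 81–52.
Every option loses at least one head-to-head, so there is no Condorcet winner.

none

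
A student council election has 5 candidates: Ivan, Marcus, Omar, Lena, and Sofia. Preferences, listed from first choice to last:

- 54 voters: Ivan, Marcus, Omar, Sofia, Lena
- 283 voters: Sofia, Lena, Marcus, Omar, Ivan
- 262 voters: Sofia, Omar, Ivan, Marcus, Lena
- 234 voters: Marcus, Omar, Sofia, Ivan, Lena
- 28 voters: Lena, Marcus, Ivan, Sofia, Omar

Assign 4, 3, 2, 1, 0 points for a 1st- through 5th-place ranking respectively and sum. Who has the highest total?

Sofia

Ivan: 54·4 + 283·0 + 262·2 + 234·1 + 28·2 = 1030
Marcus: 54·3 + 283·2 + 262·1 + 234·4 + 28·3 = 2010
Omar: 54·2 + 283·1 + 262·3 + 234·3 + 28·0 = 1879
Lena: 54·0 + 283·3 + 262·0 + 234·0 + 28·4 = 961
Sofia: 54·1 + 283·4 + 262·4 + 234·2 + 28·1 = 2730
Sofia has the highest Borda score (2730).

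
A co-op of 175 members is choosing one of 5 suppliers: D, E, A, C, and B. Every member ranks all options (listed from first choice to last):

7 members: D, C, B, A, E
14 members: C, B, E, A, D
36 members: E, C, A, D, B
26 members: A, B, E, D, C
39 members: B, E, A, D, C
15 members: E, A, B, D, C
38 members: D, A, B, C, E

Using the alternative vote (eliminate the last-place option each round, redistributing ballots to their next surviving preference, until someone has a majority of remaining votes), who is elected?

B

Round 1: D 45, E 51, A 26, C 14, B 39. Eliminate C.
Round 2: D 45, E 51, A 26, B 53. Eliminate A.
Round 3: D 45, E 51, B 79. Eliminate D.
Round 4: E 51, B 124. B has a majority.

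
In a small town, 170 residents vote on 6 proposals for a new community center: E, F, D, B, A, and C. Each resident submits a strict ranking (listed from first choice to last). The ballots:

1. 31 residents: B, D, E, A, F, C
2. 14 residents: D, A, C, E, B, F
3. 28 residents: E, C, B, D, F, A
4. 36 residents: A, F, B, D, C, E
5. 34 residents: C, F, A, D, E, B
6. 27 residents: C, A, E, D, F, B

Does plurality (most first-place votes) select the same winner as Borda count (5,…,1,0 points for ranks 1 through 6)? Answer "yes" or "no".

Plurality — first-place votes: E 28, F 0, D 14, B 31, A 36, C 61. Winner: C.
Borda — scores: E 376, F 366, D 444, B 361, A 508, C 495. Winner: A.
The two methods disagree.

no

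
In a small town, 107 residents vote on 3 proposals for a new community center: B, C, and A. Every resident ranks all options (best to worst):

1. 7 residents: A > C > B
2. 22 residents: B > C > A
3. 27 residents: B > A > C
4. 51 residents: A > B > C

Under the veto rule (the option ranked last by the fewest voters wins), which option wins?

Last-place votes: B 7, C 78, A 22.
B is ranked last by the fewest voters, so B wins.

B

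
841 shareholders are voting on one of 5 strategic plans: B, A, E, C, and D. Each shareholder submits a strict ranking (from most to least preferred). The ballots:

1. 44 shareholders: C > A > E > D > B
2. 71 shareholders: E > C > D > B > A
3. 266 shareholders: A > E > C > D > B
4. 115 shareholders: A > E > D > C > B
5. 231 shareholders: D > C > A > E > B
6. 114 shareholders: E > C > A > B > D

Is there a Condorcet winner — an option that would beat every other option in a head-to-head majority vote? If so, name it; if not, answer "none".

Checking pairwise contests:
A beats B 770–71.
C beats A 460–381.
A beats E 656–185.
E beats C 566–275.
A beats D 539–302.
Every option loses at least one head-to-head, so there is no Condorcet winner.

none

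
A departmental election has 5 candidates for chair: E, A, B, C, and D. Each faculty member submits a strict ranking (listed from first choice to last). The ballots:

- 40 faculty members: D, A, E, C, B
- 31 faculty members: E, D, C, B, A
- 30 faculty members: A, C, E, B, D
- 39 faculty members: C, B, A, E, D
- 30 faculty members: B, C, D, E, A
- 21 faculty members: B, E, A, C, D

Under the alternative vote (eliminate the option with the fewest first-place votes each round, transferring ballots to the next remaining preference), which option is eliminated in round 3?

B

Round 1: E 31, A 30, B 51, C 39, D 40. Eliminate A.
Round 2: E 31, B 51, C 69, D 40. Eliminate E.
Round 3: B 51, C 69, D 71. Eliminate B.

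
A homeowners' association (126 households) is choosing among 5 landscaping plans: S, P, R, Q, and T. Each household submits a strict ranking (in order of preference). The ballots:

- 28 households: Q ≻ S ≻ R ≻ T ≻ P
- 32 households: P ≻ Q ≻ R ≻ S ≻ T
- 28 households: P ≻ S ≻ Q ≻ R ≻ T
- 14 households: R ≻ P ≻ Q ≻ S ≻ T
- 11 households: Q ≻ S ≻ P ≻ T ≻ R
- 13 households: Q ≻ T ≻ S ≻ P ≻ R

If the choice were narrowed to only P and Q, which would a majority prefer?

Voters preferring P to Q: 74; preferring Q to P: 52.
P wins the head-to-head.

P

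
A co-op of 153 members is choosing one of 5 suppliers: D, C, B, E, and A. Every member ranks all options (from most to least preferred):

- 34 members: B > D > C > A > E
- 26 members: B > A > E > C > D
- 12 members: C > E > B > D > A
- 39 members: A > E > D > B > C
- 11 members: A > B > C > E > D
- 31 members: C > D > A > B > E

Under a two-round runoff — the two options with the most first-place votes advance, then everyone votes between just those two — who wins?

Round 1 first-place votes: D 0, C 43, B 60, E 0, A 50.
B and A advance.
Runoff: B is preferred to A by 72 voters; A by 81.
A wins the runoff.

A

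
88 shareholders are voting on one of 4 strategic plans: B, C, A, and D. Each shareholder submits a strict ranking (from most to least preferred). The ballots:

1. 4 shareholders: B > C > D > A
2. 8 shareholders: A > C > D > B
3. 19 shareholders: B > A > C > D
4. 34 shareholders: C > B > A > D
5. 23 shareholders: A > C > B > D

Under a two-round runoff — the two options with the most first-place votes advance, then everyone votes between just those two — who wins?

A

Round 1 first-place votes: B 23, C 34, A 31, D 0.
C and A advance.
Runoff: C is preferred to A by 38 voters; A by 50.
A wins the runoff.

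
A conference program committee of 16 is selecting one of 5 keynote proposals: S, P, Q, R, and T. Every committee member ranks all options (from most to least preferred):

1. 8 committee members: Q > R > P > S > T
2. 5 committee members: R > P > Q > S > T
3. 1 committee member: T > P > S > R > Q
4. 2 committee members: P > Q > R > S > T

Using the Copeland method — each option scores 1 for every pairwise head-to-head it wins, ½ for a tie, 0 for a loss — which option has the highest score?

Q

S: beats T; loses to P, Q, and R → score 1.
P: beats S and T; ties Q; loses to R → score 2.5.
Q: beats S, R, and T; ties P → score 3.5.
R: beats S, P, and T; loses to Q → score 3.
T: loses to S, P, Q, and R → score 0.
Q has the best pairwise record.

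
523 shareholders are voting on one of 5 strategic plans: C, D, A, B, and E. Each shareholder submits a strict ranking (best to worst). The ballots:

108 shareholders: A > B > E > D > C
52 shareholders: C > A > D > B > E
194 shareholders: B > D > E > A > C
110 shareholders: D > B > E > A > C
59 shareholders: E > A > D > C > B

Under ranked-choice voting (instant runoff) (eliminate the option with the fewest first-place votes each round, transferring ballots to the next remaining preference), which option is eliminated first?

C

Round 1: C 52, D 110, A 108, B 194, E 59. Eliminate C.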